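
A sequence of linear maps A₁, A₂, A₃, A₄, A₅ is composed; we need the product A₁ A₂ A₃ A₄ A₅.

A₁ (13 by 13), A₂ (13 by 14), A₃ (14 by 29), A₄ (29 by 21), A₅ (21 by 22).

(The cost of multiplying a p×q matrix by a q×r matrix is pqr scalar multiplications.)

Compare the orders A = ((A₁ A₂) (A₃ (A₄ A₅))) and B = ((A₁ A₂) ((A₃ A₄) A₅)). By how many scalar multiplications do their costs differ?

Order A = ((A₁ A₂) (A₃ (A₄ A₅))): (A₁ A₂): 13×13 by 13×14 → 13×14, cost 13·13·14 = 2366; (A₄ A₅): 29×21 by 21×22 → 29×22, cost 29·21·22 = 13398; (A₃ (A₄ A₅)): 14×29 by 29×22 → 14×22, cost 14·29·22 = 8932; cumulative 22330; ((A₁ A₂) (A₃ (A₄ A₅))): 13×14 by 14×22 → 13×22, cost 13·14·22 = 4004; cumulative 28700. Total 28700.
Order B = ((A₁ A₂) ((A₃ A₄) A₅)): (A₁ A₂): 13×13 by 13×14 → 13×14, cost 13·13·14 = 2366; (A₃ A₄): 14×29 by 29×21 → 14×21, cost 14·29·21 = 8526; ((A₃ A₄) A₅): 14×21 by 21×22 → 14×22, cost 14·21·22 = 6468; cumulative 14994; ((A₁ A₂) ((A₃ A₄) A₅)): 13×14 by 14×22 → 13×22, cost 13·14·22 = 4004; cumulative 21364. Total 21364.
Difference: |28700 − 21364| = 7336.

7336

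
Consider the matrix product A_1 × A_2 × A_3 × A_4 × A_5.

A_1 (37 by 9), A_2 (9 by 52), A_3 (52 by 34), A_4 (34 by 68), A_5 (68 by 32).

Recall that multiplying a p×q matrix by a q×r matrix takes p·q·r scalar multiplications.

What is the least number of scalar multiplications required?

66960

Adjacent pairs: A_1A_2 = 37·9·52 = 17316; A_2A_3 = 9·52·34 = 15912; A_3A_4 = 52·34·68 = 120224; A_4A_5 = 34·68·32 = 73984.
Length 3: A_1..A_3: k=1: 0+15912+37·9·34=27234; k=2: 17316+0+37·52·34=82732 → min 27234 | A_2..A_4: k=2: 0+120224+9·52·68=152048; k=3: 15912+0+9·34·68=36720 → min 36720 | A_3..A_5: k=3: 0+73984+52·34·32=130560; k=4: 120224+0+52·68·32=233376 → min 130560.
Length 4: A_1..A_4: k=1: 0+36720+37·9·68=59364; k=2: 17316+120224+37·52·68=268372; k=3: 27234+0+37·34·68=112778 → min 59364 | A_2..A_5: k=2: 0+130560+9·52·32=145536; k=3: 15912+73984+9·34·32=99688; k=4: 36720+0+9·68·32=56304 → min 56304.
Length 5: A_1..A_5: k=1: 0+56304+37·9·32=66960; k=2: 17316+130560+37·52·32=209444; k=3: 27234+73984+37·34·32=141474; k=4: 59364+0+37·68·32=139876 → min 66960.
Optimal order: (A_1 × (((A_2 × A_3) × A_4) × A_5)) with cost 66960.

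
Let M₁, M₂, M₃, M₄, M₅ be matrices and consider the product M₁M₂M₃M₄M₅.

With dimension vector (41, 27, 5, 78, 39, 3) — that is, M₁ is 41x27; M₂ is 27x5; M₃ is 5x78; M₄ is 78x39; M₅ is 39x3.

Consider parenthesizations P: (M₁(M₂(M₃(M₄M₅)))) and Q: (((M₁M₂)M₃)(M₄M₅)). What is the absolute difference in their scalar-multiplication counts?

26223

Order P = (M₁(M₂(M₃(M₄M₅)))): (M₄M₅): 78×39 by 39×3 → 78×3, cost 78·39·3 = 9126; (M₃(M₄M₅)): 5×78 by 78×3 → 5×3, cost 5·78·3 = 1170; cumulative 10296; (M₂(M₃(M₄M₅))): 27×5 by 5×3 → 27×3, cost 27·5·3 = 405; cumulative 10701; (M₁(M₂(M₃(M₄M₅)))): 41×27 by 27×3 → 41×3, cost 41·27·3 = 3321; cumulative 14022. Total 14022.
Order Q = (((M₁M₂)M₃)(M₄M₅)): (M₁M₂): 41×27 by 27×5 → 41×5, cost 41·27·5 = 5535; ((M₁M₂)M₃): 41×5 by 5×78 → 41×78, cost 41·5·78 = 15990; cumulative 21525; (M₄M₅): 78×39 by 39×3 → 78×3, cost 78·39·3 = 9126; (((M₁M₂)M₃)(M₄M₅)): 41×78 by 78×3 → 41×3, cost 41·78·3 = 9594; cumulative 40245. Total 40245.
Difference: |14022 − 40245| = 26223.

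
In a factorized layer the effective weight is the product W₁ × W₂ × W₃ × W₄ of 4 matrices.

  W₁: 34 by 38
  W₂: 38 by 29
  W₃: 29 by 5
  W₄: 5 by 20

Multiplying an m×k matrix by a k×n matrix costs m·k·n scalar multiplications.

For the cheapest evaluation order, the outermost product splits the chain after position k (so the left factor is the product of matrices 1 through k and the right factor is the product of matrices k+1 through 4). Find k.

Adjacent pairs: W₁W₂ = 34·38·29 = 37468; W₂W₃ = 38·29·5 = 5510; W₃W₄ = 29·5·20 = 2900.
Length 3: W₁..W₃: k=1: 0+5510+34·38·5=11970; k=2: 37468+0+34·29·5=42398 → min 11970 | W₂..W₄: k=2: 0+2900+38·29·20=24940; k=3: 5510+0+38·5·20=9310 → min 9310.
Top-level splits: k=1: (W₁..W₁)·(W₂..W₄) → 0+9310+34·38·20 = 35150; k=2: (W₁..W₂)·(W₃..W₄) → 37468+2900+34·29·20 = 60088; k=3: (W₁..W₃)·(W₄..W₄) → 11970+0+34·5·20 = 15370.
Best split is after W₃, i.e. k = 3.

3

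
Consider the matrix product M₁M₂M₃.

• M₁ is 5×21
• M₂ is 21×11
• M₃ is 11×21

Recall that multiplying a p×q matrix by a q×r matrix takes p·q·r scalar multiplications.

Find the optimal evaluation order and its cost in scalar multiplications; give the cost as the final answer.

2310

(M₁(M₂M₃)): cost 7056.
((M₁M₂)M₃): cost 2310.
Optimal: ((M₁M₂)M₃) with cost 2310.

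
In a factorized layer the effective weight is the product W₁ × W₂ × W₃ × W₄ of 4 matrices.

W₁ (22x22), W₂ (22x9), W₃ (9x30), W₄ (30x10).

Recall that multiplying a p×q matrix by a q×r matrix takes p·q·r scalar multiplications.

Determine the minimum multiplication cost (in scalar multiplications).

Adjacent pairs: W₁W₂ = 22·22·9 = 4356; W₂W₃ = 22·9·30 = 5940; W₃W₄ = 9·30·10 = 2700.
Length 3: W₁..W₃: k=1: 0+5940+22·22·30=20460; k=2: 4356+0+22·9·30=10296 → min 10296 | W₂..W₄: k=2: 0+2700+22·9·10=4680; k=3: 5940+0+22·30·10=12540 → min 4680.
Length 4: W₁..W₄: k=1: 0+4680+22·22·10=9520; k=2: 4356+2700+22·9·10=9036; k=3: 10296+0+22·30·10=16896 → min 9036.
Optimal order: ((W₁ × W₂) × (W₃ × W₄)) with cost 9036.

9036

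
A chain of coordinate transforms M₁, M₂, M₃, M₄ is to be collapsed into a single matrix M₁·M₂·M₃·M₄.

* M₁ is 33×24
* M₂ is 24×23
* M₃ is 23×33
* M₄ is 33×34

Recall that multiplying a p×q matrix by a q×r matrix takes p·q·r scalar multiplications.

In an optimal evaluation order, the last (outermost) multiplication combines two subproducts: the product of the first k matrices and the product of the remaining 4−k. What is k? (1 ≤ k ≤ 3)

2

Adjacent pairs: M₁M₂ = 33·24·23 = 18216; M₂M₃ = 24·23·33 = 18216; M₃M₄ = 23·33·34 = 25806.
Length 3: M₁..M₃: k=1: 0+18216+33·24·33=44352; k=2: 18216+0+33·23·33=43263 → min 43263 | M₂..M₄: k=2: 0+25806+24·23·34=44574; k=3: 18216+0+24·33·34=45144 → min 44574.
Top-level splits: k=1: (M₁..M₁)·(M₂..M₄) → 0+44574+33·24·34 = 71502; k=2: (M₁..M₂)·(M₃..M₄) → 18216+25806+33·23·34 = 69828; k=3: (M₁..M₃)·(M₄..M₄) → 43263+0+33·33·34 = 80289.
Best split is after M₂, i.e. k = 2.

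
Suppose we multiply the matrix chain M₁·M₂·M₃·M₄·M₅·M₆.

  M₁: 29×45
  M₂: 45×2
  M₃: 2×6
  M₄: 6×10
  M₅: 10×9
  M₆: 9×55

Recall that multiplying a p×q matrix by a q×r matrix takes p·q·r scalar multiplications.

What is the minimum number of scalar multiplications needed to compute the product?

Adjacent pairs: M₁M₂ = 29·45·2 = 2610; M₂M₃ = 45·2·6 = 540; M₃M₄ = 2·6·10 = 120; M₄M₅ = 6·10·9 = 540; M₅M₆ = 10·9·55 = 4950.
Length 3: M₁..M₃: k=1: 0+540+29·45·6=8370; k=2: 2610+0+29·2·6=2958 → min 2958 | M₂..M₄: k=2: 0+120+45·2·10=1020; k=3: 540+0+45·6·10=3240 → min 1020 | M₃..M₅: k=3: 0+540+2·6·9=648; k=4: 120+0+2·10·9=300 → min 300 | M₄..M₆: k=4: 0+4950+6·10·55=8250; k=5: 540+0+6·9·55=3510 → min 3510.
Length 4: M₁..M₄: k=1: 0+1020+29·45·10=14070; k=2: 2610+120+29·2·10=3310; k=3: 2958+0+29·6·10=4698 → min 3310 | M₂..M₅: k=2: 0+300+45·2·9=1110; k=3: 540+540+45·6·9=3510; k=4: 1020+0+45·10·9=5070 → min 1110 | M₃..M₆: k=3: 0+3510+2·6·55=4170; k=4: 120+4950+2·10·55=6170; k=5: 300+0+2·9·55=1290 → min 1290.
Length 5: M₁..M₅: k=1: 0+1110+29·45·9=12855; k=2: 2610+300+29·2·9=3432; k=3: 2958+540+29·6·9=5064; k=4: 3310+0+29·10·9=5920 → min 3432 | M₂..M₆: k=2: 0+1290+45·2·55=6240; k=3: 540+3510+45·6·55=18900; k=4: 1020+4950+45·10·55=30720; k=5: 1110+0+45·9·55=23385 → min 6240.
Length 6: M₁..M₆: k=1: 0+6240+29·45·55=78015; k=2: 2610+1290+29·2·55=7090; k=3: 2958+3510+29·6·55=16038; k=4: 3310+4950+29·10·55=24210; k=5: 3432+0+29·9·55=17787 → min 7090.
Optimal order: ((M₁·M₂)·(((M₃·M₄)·M₅)·M₆)) with cost 7090.

7090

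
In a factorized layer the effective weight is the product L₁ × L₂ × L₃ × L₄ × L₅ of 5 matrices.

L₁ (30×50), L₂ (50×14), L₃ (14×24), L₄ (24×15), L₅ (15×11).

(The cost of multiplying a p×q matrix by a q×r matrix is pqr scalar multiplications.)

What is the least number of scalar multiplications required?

Adjacent pairs: L₁L₂ = 30·50·14 = 21000; L₂L₃ = 50·14·24 = 16800; L₃L₄ = 14·24·15 = 5040; L₄L₅ = 24·15·11 = 3960.
Length 3: L₁..L₃: k=1: 0+16800+30·50·24=52800; k=2: 21000+0+30·14·24=31080 → min 31080 | L₂..L₄: k=2: 0+5040+50·14·15=15540; k=3: 16800+0+50·24·15=34800 → min 15540 | L₃..L₅: k=3: 0+3960+14·24·11=7656; k=4: 5040+0+14·15·11=7350 → min 7350.
Length 4: L₁..L₄: k=1: 0+15540+30·50·15=38040; k=2: 21000+5040+30·14·15=32340; k=3: 31080+0+30·24·15=41880 → min 32340 | L₂..L₅: k=2: 0+7350+50·14·11=15050; k=3: 16800+3960+50·24·11=33960; k=4: 15540+0+50·15·11=23790 → min 15050.
Length 5: L₁..L₅: k=1: 0+15050+30·50·11=31550; k=2: 21000+7350+30·14·11=32970; k=3: 31080+3960+30·24·11=42960; k=4: 32340+0+30·15·11=37290 → min 31550.
Optimal order: (L₁ × (L₂ × ((L₃ × L₄) × L₅))) with cost 31550.

31550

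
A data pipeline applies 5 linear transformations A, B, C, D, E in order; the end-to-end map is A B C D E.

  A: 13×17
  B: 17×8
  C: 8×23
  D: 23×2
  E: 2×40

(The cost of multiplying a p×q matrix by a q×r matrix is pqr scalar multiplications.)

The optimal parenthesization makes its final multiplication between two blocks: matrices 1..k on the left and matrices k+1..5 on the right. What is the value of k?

Adjacent pairs: AB = 13·17·8 = 1768; BC = 17·8·23 = 3128; CD = 8·23·2 = 368; DE = 23·2·40 = 1840.
Length 3: A..C: k=1: 0+3128+13·17·23=8211; k=2: 1768+0+13·8·23=4160 → min 4160 | B..D: k=2: 0+368+17·8·2=640; k=3: 3128+0+17·23·2=3910 → min 640 | C..E: k=3: 0+1840+8·23·40=9200; k=4: 368+0+8·2·40=1008 → min 1008.
Length 4: A..D: k=1: 0+640+13·17·2=1082; k=2: 1768+368+13·8·2=2344; k=3: 4160+0+13·23·2=4758 → min 1082 | B..E: k=2: 0+1008+17·8·40=6448; k=3: 3128+1840+17·23·40=20608; k=4: 640+0+17·2·40=2000 → min 2000.
Top-level splits: k=1: (A..A)·(B..E) → 0+2000+13·17·40 = 10840; k=2: (A..B)·(C..E) → 1768+1008+13·8·40 = 6936; k=3: (A..C)·(D..E) → 4160+1840+13·23·40 = 17960; k=4: (A..D)·(E..E) → 1082+0+13·2·40 = 2122.
Best split is after D, i.e. k = 4.

4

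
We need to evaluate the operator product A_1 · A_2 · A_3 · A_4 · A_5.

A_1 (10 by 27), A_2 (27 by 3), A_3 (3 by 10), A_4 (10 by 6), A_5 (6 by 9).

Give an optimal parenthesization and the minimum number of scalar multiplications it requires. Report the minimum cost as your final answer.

1422

Adjacent pairs: A_1A_2 = 10·27·3 = 810; A_2A_3 = 27·3·10 = 810; A_3A_4 = 3·10·6 = 180; A_4A_5 = 10·6·9 = 540.
Length 3: A_1..A_3: k=1: 0+810+10·27·10=3510; k=2: 810+0+10·3·10=1110 → min 1110 | A_2..A_4: k=2: 0+180+27·3·6=666; k=3: 810+0+27·10·6=2430 → min 666 | A_3..A_5: k=3: 0+540+3·10·9=810; k=4: 180+0+3·6·9=342 → min 342.
Length 4: A_1..A_4: k=1: 0+666+10·27·6=2286; k=2: 810+180+10·3·6=1170; k=3: 1110+0+10·10·6=1710 → min 1170 | A_2..A_5: k=2: 0+342+27·3·9=1071; k=3: 810+540+27·10·9=3780; k=4: 666+0+27·6·9=2124 → min 1071.
Length 5: A_1..A_5: k=1: 0+1071+10·27·9=3501; k=2: 810+342+10·3·9=1422; k=3: 1110+540+10·10·9=2550; k=4: 1170+0+10·6·9=1710 → min 1422.
Optimal parenthesization: ((A_1 · A_2) · ((A_3 · A_4) · A_5)) with cost 1422.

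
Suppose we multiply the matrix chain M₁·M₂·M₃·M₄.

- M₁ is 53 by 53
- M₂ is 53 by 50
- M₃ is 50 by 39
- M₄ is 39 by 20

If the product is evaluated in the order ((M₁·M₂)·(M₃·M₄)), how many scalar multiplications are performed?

232450

(M₁·M₂): 53×53 by 53×50 → 53×50, cost 53·53·50 = 140450
(M₃·M₄): 50×39 by 39×20 → 50×20, cost 50·39·20 = 39000
((M₁·M₂)·(M₃·M₄)): 53×50 by 50×20 → 53×20, cost 53·50·20 = 53000; cumulative 232450
Total: 232450 scalar multiplications.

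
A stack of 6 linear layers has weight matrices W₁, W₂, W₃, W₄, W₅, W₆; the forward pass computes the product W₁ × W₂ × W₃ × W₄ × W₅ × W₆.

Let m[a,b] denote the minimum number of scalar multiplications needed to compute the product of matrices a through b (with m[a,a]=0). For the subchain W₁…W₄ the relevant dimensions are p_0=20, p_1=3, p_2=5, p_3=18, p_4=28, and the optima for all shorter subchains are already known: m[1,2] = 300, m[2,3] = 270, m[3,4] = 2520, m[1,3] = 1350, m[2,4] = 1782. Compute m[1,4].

m[1,4] = min over k∈[1,3] of m[1,k]+m[k+1,4]+p_{0}·p_k·p_{4}.
k=1: 0 + 1782 + 20·3·28 = 3462; k=2: 300 + 2520 + 20·5·28 = 5620; k=3: 1350 + 0 + 20·18·28 = 11430.
Minimum: 3462 at k=1.

3462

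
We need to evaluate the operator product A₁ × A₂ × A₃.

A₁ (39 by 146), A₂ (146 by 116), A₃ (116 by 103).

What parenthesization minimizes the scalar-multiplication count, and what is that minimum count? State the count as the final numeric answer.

(A₁ × (A₂ × A₃)): cost 2330890.
((A₁ × A₂) × A₃): cost 1126476.
Optimal: ((A₁ × A₂) × A₃) with cost 1126476.

1126476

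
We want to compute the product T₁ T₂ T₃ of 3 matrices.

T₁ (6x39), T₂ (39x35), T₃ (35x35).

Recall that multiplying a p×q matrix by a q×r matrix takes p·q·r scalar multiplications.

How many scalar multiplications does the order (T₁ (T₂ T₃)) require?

55965

(T₂ T₃): 39×35 by 35×35 → 39×35, cost 39·35·35 = 47775
(T₁ (T₂ T₃)): 6×39 by 39×35 → 6×35, cost 6·39·35 = 8190; cumulative 55965
Total: 55965 scalar multiplications.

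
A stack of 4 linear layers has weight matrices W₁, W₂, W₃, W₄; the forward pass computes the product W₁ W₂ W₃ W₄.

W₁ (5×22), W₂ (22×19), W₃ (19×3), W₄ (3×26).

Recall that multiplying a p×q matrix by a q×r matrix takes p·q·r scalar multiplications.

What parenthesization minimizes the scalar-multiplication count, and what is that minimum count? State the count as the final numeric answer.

1974

Adjacent pairs: W₁W₂ = 5·22·19 = 2090; W₂W₃ = 22·19·3 = 1254; W₃W₄ = 19·3·26 = 1482.
Length 3: W₁..W₃: k=1: 0+1254+5·22·3=1584; k=2: 2090+0+5·19·3=2375 → min 1584 | W₂..W₄: k=2: 0+1482+22·19·26=12350; k=3: 1254+0+22·3·26=2970 → min 2970.
Length 4: W₁..W₄: k=1: 0+2970+5·22·26=5830; k=2: 2090+1482+5·19·26=6042; k=3: 1584+0+5·3·26=1974 → min 1974.
Optimal parenthesization: ((W₁ (W₂ W₃)) W₄) with cost 1974.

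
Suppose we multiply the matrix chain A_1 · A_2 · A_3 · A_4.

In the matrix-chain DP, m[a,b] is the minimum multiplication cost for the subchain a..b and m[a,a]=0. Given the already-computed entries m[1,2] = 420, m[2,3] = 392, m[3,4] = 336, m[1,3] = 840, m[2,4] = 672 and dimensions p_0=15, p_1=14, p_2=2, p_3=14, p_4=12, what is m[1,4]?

m[1,4] = min over k∈[1,3] of m[1,k]+m[k+1,4]+p_{0}·p_k·p_{4}.
k=1: 0 + 672 + 15·14·12 = 3192; k=2: 420 + 336 + 15·2·12 = 1116; k=3: 840 + 0 + 15·14·12 = 3360.
Minimum: 1116 at k=2.

1116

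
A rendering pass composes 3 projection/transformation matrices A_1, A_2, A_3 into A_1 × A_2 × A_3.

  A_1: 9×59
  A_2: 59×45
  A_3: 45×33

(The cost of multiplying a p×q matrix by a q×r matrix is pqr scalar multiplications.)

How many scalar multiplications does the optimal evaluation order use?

Order (A_1 × (A_2 × A_3)): (A_2 × A_3): 59×45 by 45×33 → 59×33, cost 59·45·33 = 87615; (A_1 × (A_2 × A_3)): 9×59 by 59×33 → 9×33, cost 9·59·33 = 17523; cumulative 105138. Total 105138.
Order ((A_1 × A_2) × A_3): (A_1 × A_2): 9×59 by 59×45 → 9×45, cost 9·59·45 = 23895; ((A_1 × A_2) × A_3): 9×45 by 45×33 → 9×33, cost 9·45·33 = 13365; cumulative 37260. Total 37260.
Minimum: 37260.

37260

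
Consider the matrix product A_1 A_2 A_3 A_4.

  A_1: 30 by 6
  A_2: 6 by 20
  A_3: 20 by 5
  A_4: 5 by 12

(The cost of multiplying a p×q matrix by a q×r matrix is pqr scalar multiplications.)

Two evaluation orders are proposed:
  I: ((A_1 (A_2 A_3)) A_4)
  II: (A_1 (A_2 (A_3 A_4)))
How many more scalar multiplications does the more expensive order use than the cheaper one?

Order I = ((A_1 (A_2 A_3)) A_4): (A_2 A_3): 6×20 by 20×5 → 6×5, cost 6·20·5 = 600; (A_1 (A_2 A_3)): 30×6 by 6×5 → 30×5, cost 30·6·5 = 900; cumulative 1500; ((A_1 (A_2 A_3)) A_4): 30×5 by 5×12 → 30×12, cost 30·5·12 = 1800; cumulative 3300. Total 3300.
Order II = (A_1 (A_2 (A_3 A_4))): (A_3 A_4): 20×5 by 5×12 → 20×12, cost 20·5·12 = 1200; (A_2 (A_3 A_4)): 6×20 by 20×12 → 6×12, cost 6·20·12 = 1440; cumulative 2640; (A_1 (A_2 (A_3 A_4))): 30×6 by 6×12 → 30×12, cost 30·6·12 = 2160; cumulative 4800. Total 4800.
Difference: |3300 − 4800| = 1500.

1500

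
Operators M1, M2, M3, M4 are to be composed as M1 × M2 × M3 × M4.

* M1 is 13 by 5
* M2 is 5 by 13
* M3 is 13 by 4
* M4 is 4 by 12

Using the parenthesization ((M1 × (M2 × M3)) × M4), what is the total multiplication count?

(M2 × M3): 5×13 by 13×4 → 5×4, cost 5·13·4 = 260
(M1 × (M2 × M3)): 13×5 by 5×4 → 13×4, cost 13·5·4 = 260; cumulative 520
((M1 × (M2 × M3)) × M4): 13×4 by 4×12 → 13×12, cost 13·4·12 = 624; cumulative 1144
Total: 1144 scalar multiplications.

1144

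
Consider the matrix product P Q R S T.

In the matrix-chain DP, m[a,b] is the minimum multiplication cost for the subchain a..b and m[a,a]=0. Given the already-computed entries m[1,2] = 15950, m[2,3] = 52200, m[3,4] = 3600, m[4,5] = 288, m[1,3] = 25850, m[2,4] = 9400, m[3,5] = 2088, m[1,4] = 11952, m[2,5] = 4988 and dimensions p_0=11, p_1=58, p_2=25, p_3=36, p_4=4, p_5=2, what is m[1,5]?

6264

m[1,5] = min over k∈[1,4] of m[1,k]+m[k+1,5]+p_{0}·p_k·p_{5}.
k=1: 0 + 4988 + 11·58·2 = 6264; k=2: 15950 + 2088 + 11·25·2 = 18588; k=3: 25850 + 288 + 11·36·2 = 26930; k=4: 11952 + 0 + 11·4·2 = 12040.
Minimum: 6264 at k=1.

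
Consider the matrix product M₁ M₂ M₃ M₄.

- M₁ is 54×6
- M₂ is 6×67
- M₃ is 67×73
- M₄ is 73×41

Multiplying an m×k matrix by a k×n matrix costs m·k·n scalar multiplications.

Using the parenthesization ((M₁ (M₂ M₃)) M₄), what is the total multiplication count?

(M₂ M₃): 6×67 by 67×73 → 6×73, cost 6·67·73 = 29346
(M₁ (M₂ M₃)): 54×6 by 6×73 → 54×73, cost 54·6·73 = 23652; cumulative 52998
((M₁ (M₂ M₃)) M₄): 54×73 by 73×41 → 54×41, cost 54·73·41 = 161622; cumulative 214620
Total: 214620 scalar multiplications.

214620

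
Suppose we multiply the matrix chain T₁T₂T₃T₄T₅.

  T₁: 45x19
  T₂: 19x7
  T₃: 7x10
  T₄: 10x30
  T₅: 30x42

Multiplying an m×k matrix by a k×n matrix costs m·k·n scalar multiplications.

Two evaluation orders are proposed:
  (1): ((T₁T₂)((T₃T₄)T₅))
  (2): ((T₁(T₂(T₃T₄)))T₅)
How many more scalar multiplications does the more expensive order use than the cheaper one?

58305

Order (1) = ((T₁T₂)((T₃T₄)T₅)): (T₁T₂): 45×19 by 19×7 → 45×7, cost 45·19·7 = 5985; (T₃T₄): 7×10 by 10×30 → 7×30, cost 7·10·30 = 2100; ((T₃T₄)T₅): 7×30 by 30×42 → 7×42, cost 7·30·42 = 8820; cumulative 10920; ((T₁T₂)((T₃T₄)T₅)): 45×7 by 7×42 → 45×42, cost 45·7·42 = 13230; cumulative 30135. Total 30135.
Order (2) = ((T₁(T₂(T₃T₄)))T₅): (T₃T₄): 7×10 by 10×30 → 7×30, cost 7·10·30 = 2100; (T₂(T₃T₄)): 19×7 by 7×30 → 19×30, cost 19·7·30 = 3990; cumulative 6090; (T₁(T₂(T₃T₄))): 45×19 by 19×30 → 45×30, cost 45·19·30 = 25650; cumulative 31740; ((T₁(T₂(T₃T₄)))T₅): 45×30 by 30×42 → 45×42, cost 45·30·42 = 56700; cumulative 88440. Total 88440.
Difference: |30135 − 88440| = 58305.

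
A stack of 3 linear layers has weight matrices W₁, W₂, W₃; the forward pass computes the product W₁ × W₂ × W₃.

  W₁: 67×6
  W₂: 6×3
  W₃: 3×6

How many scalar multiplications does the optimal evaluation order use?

2412

Order (W₁ × (W₂ × W₃)): (W₂ × W₃): 6×3 by 3×6 → 6×6, cost 6·3·6 = 108; (W₁ × (W₂ × W₃)): 67×6 by 6×6 → 67×6, cost 67·6·6 = 2412; cumulative 2520. Total 2520.
Order ((W₁ × W₂) × W₃): (W₁ × W₂): 67×6 by 6×3 → 67×3, cost 67·6·3 = 1206; ((W₁ × W₂) × W₃): 67×3 by 3×6 → 67×6, cost 67·3·6 = 1206; cumulative 2412. Total 2412.
Minimum: 2412.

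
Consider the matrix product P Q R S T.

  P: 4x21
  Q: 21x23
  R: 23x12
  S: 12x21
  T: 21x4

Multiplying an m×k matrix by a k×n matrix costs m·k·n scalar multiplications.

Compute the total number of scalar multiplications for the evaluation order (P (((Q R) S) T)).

13188

(Q R): 21×23 by 23×12 → 21×12, cost 21·23·12 = 5796
((Q R) S): 21×12 by 12×21 → 21×21, cost 21·12·21 = 5292; cumulative 11088
(((Q R) S) T): 21×21 by 21×4 → 21×4, cost 21·21·4 = 1764; cumulative 12852
(P (((Q R) S) T)): 4×21 by 21×4 → 4×4, cost 4·21·4 = 336; cumulative 13188
Total: 13188 scalar multiplications.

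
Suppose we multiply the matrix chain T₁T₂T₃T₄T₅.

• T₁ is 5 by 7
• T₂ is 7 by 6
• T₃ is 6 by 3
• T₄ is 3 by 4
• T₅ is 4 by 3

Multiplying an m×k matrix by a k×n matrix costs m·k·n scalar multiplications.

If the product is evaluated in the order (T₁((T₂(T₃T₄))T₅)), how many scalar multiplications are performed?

429

(T₃T₄): 6×3 by 3×4 → 6×4, cost 6·3·4 = 72
(T₂(T₃T₄)): 7×6 by 6×4 → 7×4, cost 7·6·4 = 168; cumulative 240
((T₂(T₃T₄))T₅): 7×4 by 4×3 → 7×3, cost 7·4·3 = 84; cumulative 324
(T₁((T₂(T₃T₄))T₅)): 5×7 by 7×3 → 5×3, cost 5·7·3 = 105; cumulative 429
Total: 429 scalar multiplications.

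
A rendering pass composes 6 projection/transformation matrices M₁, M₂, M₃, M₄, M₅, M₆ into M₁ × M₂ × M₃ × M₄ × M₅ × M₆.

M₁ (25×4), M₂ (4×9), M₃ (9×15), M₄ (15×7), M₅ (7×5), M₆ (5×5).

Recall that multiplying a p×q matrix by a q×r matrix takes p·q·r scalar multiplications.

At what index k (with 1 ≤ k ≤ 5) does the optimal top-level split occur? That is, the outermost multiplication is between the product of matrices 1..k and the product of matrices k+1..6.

1

Adjacent pairs: M₁M₂ = 25·4·9 = 900; M₂M₃ = 4·9·15 = 540; M₃M₄ = 9·15·7 = 945; M₄M₅ = 15·7·5 = 525; M₅M₆ = 7·5·5 = 175.
Length 3: M₁..M₃: k=1: 0+540+25·4·15=2040; k=2: 900+0+25·9·15=4275 → min 2040 | M₂..M₄: k=2: 0+945+4·9·7=1197; k=3: 540+0+4·15·7=960 → min 960 | M₃..M₅: k=3: 0+525+9·15·5=1200; k=4: 945+0+9·7·5=1260 → min 1200 | M₄..M₆: k=4: 0+175+15·7·5=700; k=5: 525+0+15·5·5=900 → min 700.
Length 4: M₁..M₄: k=1: 0+960+25·4·7=1660; k=2: 900+945+25·9·7=3420; k=3: 2040+0+25·15·7=4665 → min 1660 | M₂..M₅: k=2: 0+1200+4·9·5=1380; k=3: 540+525+4·15·5=1365; k=4: 960+0+4·7·5=1100 → min 1100 | M₃..M₆: k=3: 0+700+9·15·5=1375; k=4: 945+175+9·7·5=1435; k=5: 1200+0+9·5·5=1425 → min 1375.
Length 5: M₁..M₅: k=1: 0+1100+25·4·5=1600; k=2: 900+1200+25·9·5=3225; k=3: 2040+525+25·15·5=4440; k=4: 1660+0+25·7·5=2535 → min 1600 | M₂..M₆: k=2: 0+1375+4·9·5=1555; k=3: 540+700+4·15·5=1540; k=4: 960+175+4·7·5=1275; k=5: 1100+0+4·5·5=1200 → min 1200.
Top-level splits: k=1: (M₁..M₁)·(M₂..M₆) → 0+1200+25·4·5 = 1700; k=2: (M₁..M₂)·(M₃..M₆) → 900+1375+25·9·5 = 3400; k=3: (M₁..M₃)·(M₄..M₆) → 2040+700+25·15·5 = 4615; k=4: (M₁..M₄)·(M₅..M₆) → 1660+175+25·7·5 = 2710; k=5: (M₁..M₅)·(M₆..M₆) → 1600+0+25·5·5 = 2225.
Best split is after M₁, i.e. k = 1.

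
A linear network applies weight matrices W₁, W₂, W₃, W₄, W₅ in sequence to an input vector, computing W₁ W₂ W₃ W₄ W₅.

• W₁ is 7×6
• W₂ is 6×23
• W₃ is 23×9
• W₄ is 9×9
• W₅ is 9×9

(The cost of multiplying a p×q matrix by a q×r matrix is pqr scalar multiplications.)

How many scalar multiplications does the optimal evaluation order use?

2592

Adjacent pairs: W₁W₂ = 7·6·23 = 966; W₂W₃ = 6·23·9 = 1242; W₃W₄ = 23·9·9 = 1863; W₄W₅ = 9·9·9 = 729.
Length 3: W₁..W₃: k=1: 0+1242+7·6·9=1620; k=2: 966+0+7·23·9=2415 → min 1620 | W₂..W₄: k=2: 0+1863+6·23·9=3105; k=3: 1242+0+6·9·9=1728 → min 1728 | W₃..W₅: k=3: 0+729+23·9·9=2592; k=4: 1863+0+23·9·9=3726 → min 2592.
Length 4: W₁..W₄: k=1: 0+1728+7·6·9=2106; k=2: 966+1863+7·23·9=4278; k=3: 1620+0+7·9·9=2187 → min 2106 | W₂..W₅: k=2: 0+2592+6·23·9=3834; k=3: 1242+729+6·9·9=2457; k=4: 1728+0+6·9·9=2214 → min 2214.
Length 5: W₁..W₅: k=1: 0+2214+7·6·9=2592; k=2: 966+2592+7·23·9=5007; k=3: 1620+729+7·9·9=2916; k=4: 2106+0+7·9·9=2673 → min 2592.
Optimal order: (W₁ (((W₂ W₃) W₄) W₅)) with cost 2592.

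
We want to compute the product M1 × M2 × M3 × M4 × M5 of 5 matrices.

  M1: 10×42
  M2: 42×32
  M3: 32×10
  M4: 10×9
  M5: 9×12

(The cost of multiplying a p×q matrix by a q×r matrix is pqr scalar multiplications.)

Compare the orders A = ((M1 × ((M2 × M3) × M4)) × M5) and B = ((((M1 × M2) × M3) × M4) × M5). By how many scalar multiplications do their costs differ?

Order A = ((M1 × ((M2 × M3) × M4)) × M5): (M2 × M3): 42×32 by 32×10 → 42×10, cost 42·32·10 = 13440; ((M2 × M3) × M4): 42×10 by 10×9 → 42×9, cost 42·10·9 = 3780; cumulative 17220; (M1 × ((M2 × M3) × M4)): 10×42 by 42×9 → 10×9, cost 10·42·9 = 3780; cumulative 21000; ((M1 × ((M2 × M3) × M4)) × M5): 10×9 by 9×12 → 10×12, cost 10·9·12 = 1080; cumulative 22080. Total 22080.
Order B = ((((M1 × M2) × M3) × M4) × M5): (M1 × M2): 10×42 by 42×32 → 10×32, cost 10·42·32 = 13440; ((M1 × M2) × M3): 10×32 by 32×10 → 10×10, cost 10·32·10 = 3200; cumulative 16640; (((M1 × M2) × M3) × M4): 10×10 by 10×9 → 10×9, cost 10·10·9 = 900; cumulative 17540; ((((M1 × M2) × M3) × M4) × M5): 10×9 by 9×12 → 10×12, cost 10·9·12 = 1080; cumulative 18620. Total 18620.
Difference: |22080 − 18620| = 3460.

3460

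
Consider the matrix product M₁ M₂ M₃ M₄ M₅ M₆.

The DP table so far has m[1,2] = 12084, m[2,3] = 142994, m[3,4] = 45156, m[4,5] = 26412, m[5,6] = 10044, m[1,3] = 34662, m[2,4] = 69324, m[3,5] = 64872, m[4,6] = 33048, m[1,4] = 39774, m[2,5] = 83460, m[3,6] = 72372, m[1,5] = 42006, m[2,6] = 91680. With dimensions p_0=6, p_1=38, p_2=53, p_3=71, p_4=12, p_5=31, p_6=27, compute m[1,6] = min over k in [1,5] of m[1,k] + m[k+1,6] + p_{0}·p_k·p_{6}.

m[1,6] = min over k∈[1,5] of m[1,k]+m[k+1,6]+p_{0}·p_k·p_{6}.
k=1: 0 + 91680 + 6·38·27 = 97836; k=2: 12084 + 72372 + 6·53·27 = 93042; k=3: 34662 + 33048 + 6·71·27 = 79212; k=4: 39774 + 10044 + 6·12·27 = 51762; k=5: 42006 + 0 + 6·31·27 = 47028.
Minimum: 47028 at k=5.

47028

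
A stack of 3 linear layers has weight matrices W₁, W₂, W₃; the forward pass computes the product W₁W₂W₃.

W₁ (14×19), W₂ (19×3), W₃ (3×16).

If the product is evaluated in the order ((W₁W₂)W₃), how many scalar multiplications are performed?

1470

(W₁W₂): 14×19 by 19×3 → 14×3, cost 14·19·3 = 798
((W₁W₂)W₃): 14×3 by 3×16 → 14×16, cost 14·3·16 = 672; cumulative 1470
Total: 1470 scalar multiplications.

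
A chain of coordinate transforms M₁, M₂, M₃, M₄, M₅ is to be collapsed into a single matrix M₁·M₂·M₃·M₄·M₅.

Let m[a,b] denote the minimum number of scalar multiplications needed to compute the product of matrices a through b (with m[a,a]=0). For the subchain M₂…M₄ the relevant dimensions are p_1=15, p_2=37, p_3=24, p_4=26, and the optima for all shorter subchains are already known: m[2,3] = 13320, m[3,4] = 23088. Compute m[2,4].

m[2,4] = min over k∈[2,3] of m[2,k]+m[k+1,4]+p_{1}·p_k·p_{4}.
k=2: 0 + 23088 + 15·37·26 = 37518; k=3: 13320 + 0 + 15·24·26 = 22680.
Minimum: 22680 at k=3.

22680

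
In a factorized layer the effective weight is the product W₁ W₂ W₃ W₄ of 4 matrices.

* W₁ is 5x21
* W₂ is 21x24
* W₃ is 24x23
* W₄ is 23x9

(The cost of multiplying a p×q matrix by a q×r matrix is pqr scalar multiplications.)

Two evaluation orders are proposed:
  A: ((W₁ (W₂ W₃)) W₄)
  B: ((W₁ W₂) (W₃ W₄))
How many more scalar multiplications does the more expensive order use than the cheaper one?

Order A = ((W₁ (W₂ W₃)) W₄): (W₂ W₃): 21×24 by 24×23 → 21×23, cost 21·24·23 = 11592; (W₁ (W₂ W₃)): 5×21 by 21×23 → 5×23, cost 5·21·23 = 2415; cumulative 14007; ((W₁ (W₂ W₃)) W₄): 5×23 by 23×9 → 5×9, cost 5·23·9 = 1035; cumulative 15042. Total 15042.
Order B = ((W₁ W₂) (W₃ W₄)): (W₁ W₂): 5×21 by 21×24 → 5×24, cost 5·21·24 = 2520; (W₃ W₄): 24×23 by 23×9 → 24×9, cost 24·23·9 = 4968; ((W₁ W₂) (W₃ W₄)): 5×24 by 24×9 → 5×9, cost 5·24·9 = 1080; cumulative 8568. Total 8568.
Difference: |15042 − 8568| = 6474.

6474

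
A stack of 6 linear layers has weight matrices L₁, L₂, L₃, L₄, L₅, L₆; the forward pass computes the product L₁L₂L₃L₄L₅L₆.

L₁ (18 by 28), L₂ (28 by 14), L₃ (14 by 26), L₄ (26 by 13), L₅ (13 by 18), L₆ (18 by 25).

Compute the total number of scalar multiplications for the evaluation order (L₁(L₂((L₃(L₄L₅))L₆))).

41336

(L₄L₅): 26×13 by 13×18 → 26×18, cost 26·13·18 = 6084
(L₃(L₄L₅)): 14×26 by 26×18 → 14×18, cost 14·26·18 = 6552; cumulative 12636
((L₃(L₄L₅))L₆): 14×18 by 18×25 → 14×25, cost 14·18·25 = 6300; cumulative 18936
(L₂((L₃(L₄L₅))L₆)): 28×14 by 14×25 → 28×25, cost 28·14·25 = 9800; cumulative 28736
(L₁(L₂((L₃(L₄L₅))L₆))): 18×28 by 28×25 → 18×25, cost 18·28·25 = 12600; cumulative 41336
Total: 41336 scalar multiplications.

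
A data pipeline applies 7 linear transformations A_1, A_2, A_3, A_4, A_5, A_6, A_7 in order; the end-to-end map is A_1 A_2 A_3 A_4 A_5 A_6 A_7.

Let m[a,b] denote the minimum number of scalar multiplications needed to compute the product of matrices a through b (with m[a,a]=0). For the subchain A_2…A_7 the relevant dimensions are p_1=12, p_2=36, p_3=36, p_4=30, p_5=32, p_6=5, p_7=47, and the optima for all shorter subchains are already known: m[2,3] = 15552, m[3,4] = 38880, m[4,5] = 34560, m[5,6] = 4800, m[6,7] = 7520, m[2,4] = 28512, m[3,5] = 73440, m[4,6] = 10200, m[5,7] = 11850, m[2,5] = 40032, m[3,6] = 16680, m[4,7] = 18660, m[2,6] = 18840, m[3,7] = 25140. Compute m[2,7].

m[2,7] = min over k∈[2,6] of m[2,k]+m[k+1,7]+p_{1}·p_k·p_{7}.
k=2: 0 + 25140 + 12·36·47 = 45444; k=3: 15552 + 18660 + 12·36·47 = 54516; k=4: 28512 + 11850 + 12·30·47 = 57282; k=5: 40032 + 7520 + 12·32·47 = 65600; k=6: 18840 + 0 + 12·5·47 = 21660.
Minimum: 21660 at k=6.

21660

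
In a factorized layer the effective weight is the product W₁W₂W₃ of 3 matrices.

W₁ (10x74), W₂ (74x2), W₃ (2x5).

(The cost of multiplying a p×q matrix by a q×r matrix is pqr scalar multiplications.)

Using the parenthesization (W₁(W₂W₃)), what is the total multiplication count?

4440

(W₂W₃): 74×2 by 2×5 → 74×5, cost 74·2·5 = 740
(W₁(W₂W₃)): 10×74 by 74×5 → 10×5, cost 10·74·5 = 3700; cumulative 4440
Total: 4440 scalar multiplications.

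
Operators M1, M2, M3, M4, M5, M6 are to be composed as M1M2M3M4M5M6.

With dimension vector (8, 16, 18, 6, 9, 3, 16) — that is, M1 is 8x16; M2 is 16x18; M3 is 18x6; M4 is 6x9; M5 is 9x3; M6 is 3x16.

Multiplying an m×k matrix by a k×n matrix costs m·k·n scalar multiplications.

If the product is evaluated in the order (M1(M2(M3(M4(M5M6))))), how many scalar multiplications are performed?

(M5M6): 9×3 by 3×16 → 9×16, cost 9·3·16 = 432
(M4(M5M6)): 6×9 by 9×16 → 6×16, cost 6·9·16 = 864; cumulative 1296
(M3(M4(M5M6))): 18×6 by 6×16 → 18×16, cost 18·6·16 = 1728; cumulative 3024
(M2(M3(M4(M5M6)))): 16×18 by 18×16 → 16×16, cost 16·18·16 = 4608; cumulative 7632
(M1(M2(M3(M4(M5M6))))): 8×16 by 16×16 → 8×16, cost 8·16·16 = 2048; cumulative 9680
Total: 9680 scalar multiplications.

9680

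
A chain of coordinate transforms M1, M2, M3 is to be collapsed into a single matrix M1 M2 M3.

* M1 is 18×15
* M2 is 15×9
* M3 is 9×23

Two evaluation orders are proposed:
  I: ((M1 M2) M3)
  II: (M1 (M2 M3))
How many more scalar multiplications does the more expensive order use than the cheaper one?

3159

Order I = ((M1 M2) M3): (M1 M2): 18×15 by 15×9 → 18×9, cost 18·15·9 = 2430; ((M1 M2) M3): 18×9 by 9×23 → 18×23, cost 18·9·23 = 3726; cumulative 6156. Total 6156.
Order II = (M1 (M2 M3)): (M2 M3): 15×9 by 9×23 → 15×23, cost 15·9·23 = 3105; (M1 (M2 M3)): 18×15 by 15×23 → 18×23, cost 18·15·23 = 6210; cumulative 9315. Total 9315.
Difference: |6156 − 9315| = 3159.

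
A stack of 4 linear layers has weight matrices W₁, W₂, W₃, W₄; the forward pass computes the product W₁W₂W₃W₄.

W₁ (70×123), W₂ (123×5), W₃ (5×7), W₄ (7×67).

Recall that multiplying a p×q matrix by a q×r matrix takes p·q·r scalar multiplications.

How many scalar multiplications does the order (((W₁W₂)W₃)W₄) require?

(W₁W₂): 70×123 by 123×5 → 70×5, cost 70·123·5 = 43050
((W₁W₂)W₃): 70×5 by 5×7 → 70×7, cost 70·5·7 = 2450; cumulative 45500
(((W₁W₂)W₃)W₄): 70×7 by 7×67 → 70×67, cost 70·7·67 = 32830; cumulative 78330
Total: 78330 scalar multiplications.

78330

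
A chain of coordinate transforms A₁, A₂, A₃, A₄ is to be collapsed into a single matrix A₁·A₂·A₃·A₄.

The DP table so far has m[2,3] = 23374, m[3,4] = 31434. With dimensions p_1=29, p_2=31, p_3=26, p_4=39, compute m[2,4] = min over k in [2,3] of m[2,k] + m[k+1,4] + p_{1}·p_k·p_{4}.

m[2,4] = min over k∈[2,3] of m[2,k]+m[k+1,4]+p_{1}·p_k·p_{4}.
k=2: 0 + 31434 + 29·31·39 = 66495; k=3: 23374 + 0 + 29·26·39 = 52780.
Minimum: 52780 at k=3.

52780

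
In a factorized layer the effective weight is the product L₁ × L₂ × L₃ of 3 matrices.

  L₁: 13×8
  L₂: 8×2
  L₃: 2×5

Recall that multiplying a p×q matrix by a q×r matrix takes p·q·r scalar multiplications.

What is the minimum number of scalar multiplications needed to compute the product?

Order (L₁ × (L₂ × L₃)): (L₂ × L₃): 8×2 by 2×5 → 8×5, cost 8·2·5 = 80; (L₁ × (L₂ × L₃)): 13×8 by 8×5 → 13×5, cost 13·8·5 = 520; cumulative 600. Total 600.
Order ((L₁ × L₂) × L₃): (L₁ × L₂): 13×8 by 8×2 → 13×2, cost 13·8·2 = 208; ((L₁ × L₂) × L₃): 13×2 by 2×5 → 13×5, cost 13·2·5 = 130; cumulative 338. Total 338.
Minimum: 338.

338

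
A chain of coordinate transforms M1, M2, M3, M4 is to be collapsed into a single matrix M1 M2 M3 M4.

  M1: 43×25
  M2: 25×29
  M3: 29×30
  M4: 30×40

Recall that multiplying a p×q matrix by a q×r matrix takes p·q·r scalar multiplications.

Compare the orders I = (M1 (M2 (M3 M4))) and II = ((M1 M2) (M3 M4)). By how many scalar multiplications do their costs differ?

Order I = (M1 (M2 (M3 M4))): (M3 M4): 29×30 by 30×40 → 29×40, cost 29·30·40 = 34800; (M2 (M3 M4)): 25×29 by 29×40 → 25×40, cost 25·29·40 = 29000; cumulative 63800; (M1 (M2 (M3 M4))): 43×25 by 25×40 → 43×40, cost 43·25·40 = 43000; cumulative 106800. Total 106800.
Order II = ((M1 M2) (M3 M4)): (M1 M2): 43×25 by 25×29 → 43×29, cost 43·25·29 = 31175; (M3 M4): 29×30 by 30×40 → 29×40, cost 29·30·40 = 34800; ((M1 M2) (M3 M4)): 43×29 by 29×40 → 43×40, cost 43·29·40 = 49880; cumulative 115855. Total 115855.
Difference: |106800 − 115855| = 9055.

9055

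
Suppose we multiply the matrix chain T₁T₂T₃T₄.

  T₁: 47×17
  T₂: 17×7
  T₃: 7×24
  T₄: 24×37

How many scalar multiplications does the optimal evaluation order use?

Adjacent pairs: T₁T₂ = 47·17·7 = 5593; T₂T₃ = 17·7·24 = 2856; T₃T₄ = 7·24·37 = 6216.
Length 3: T₁..T₃: k=1: 0+2856+47·17·24=22032; k=2: 5593+0+47·7·24=13489 → min 13489 | T₂..T₄: k=2: 0+6216+17·7·37=10619; k=3: 2856+0+17·24·37=17952 → min 10619.
Length 4: T₁..T₄: k=1: 0+10619+47·17·37=40182; k=2: 5593+6216+47·7·37=23982; k=3: 13489+0+47·24·37=55225 → min 23982.
Optimal order: ((T₁T₂)(T₃T₄)) with cost 23982.

23982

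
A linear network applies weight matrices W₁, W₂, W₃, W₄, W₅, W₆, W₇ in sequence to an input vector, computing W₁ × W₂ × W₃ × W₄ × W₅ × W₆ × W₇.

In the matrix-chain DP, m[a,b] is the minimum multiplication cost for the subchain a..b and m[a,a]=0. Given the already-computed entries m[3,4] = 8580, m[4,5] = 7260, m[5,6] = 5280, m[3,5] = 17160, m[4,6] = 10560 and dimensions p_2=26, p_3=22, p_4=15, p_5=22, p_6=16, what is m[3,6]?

19712

m[3,6] = min over k∈[3,5] of m[3,k]+m[k+1,6]+p_{2}·p_k·p_{6}.
k=3: 0 + 10560 + 26·22·16 = 19712; k=4: 8580 + 5280 + 26·15·16 = 20100; k=5: 17160 + 0 + 26·22·16 = 26312.
Minimum: 19712 at k=3.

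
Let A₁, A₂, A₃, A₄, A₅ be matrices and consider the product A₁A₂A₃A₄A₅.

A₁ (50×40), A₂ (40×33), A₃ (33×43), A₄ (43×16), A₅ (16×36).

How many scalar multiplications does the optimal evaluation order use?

Adjacent pairs: A₁A₂ = 50·40·33 = 66000; A₂A₃ = 40·33·43 = 56760; A₃A₄ = 33·43·16 = 22704; A₄A₅ = 43·16·36 = 24768.
Length 3: A₁..A₃: k=1: 0+56760+50·40·43=142760; k=2: 66000+0+50·33·43=136950 → min 136950 | A₂..A₄: k=2: 0+22704+40·33·16=43824; k=3: 56760+0+40·43·16=84280 → min 43824 | A₃..A₅: k=3: 0+24768+33·43·36=75852; k=4: 22704+0+33·16·36=41712 → min 41712.
Length 4: A₁..A₄: k=1: 0+43824+50·40·16=75824; k=2: 66000+22704+50·33·16=115104; k=3: 136950+0+50·43·16=171350 → min 75824 | A₂..A₅: k=2: 0+41712+40·33·36=89232; k=3: 56760+24768+40·43·36=143448; k=4: 43824+0+40·16·36=66864 → min 66864.
Length 5: A₁..A₅: k=1: 0+66864+50·40·36=138864; k=2: 66000+41712+50·33·36=167112; k=3: 136950+24768+50·43·36=239118; k=4: 75824+0+50·16·36=104624 → min 104624.
Optimal order: ((A₁(A₂(A₃A₄)))A₅) with cost 104624.

104624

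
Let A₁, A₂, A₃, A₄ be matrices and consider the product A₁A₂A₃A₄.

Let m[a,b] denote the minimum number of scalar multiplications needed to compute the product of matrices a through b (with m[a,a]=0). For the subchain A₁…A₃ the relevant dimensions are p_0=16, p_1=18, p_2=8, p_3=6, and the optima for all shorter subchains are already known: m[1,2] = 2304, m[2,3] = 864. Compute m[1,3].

m[1,3] = min over k∈[1,2] of m[1,k]+m[k+1,3]+p_{0}·p_k·p_{3}.
k=1: 0 + 864 + 16·18·6 = 2592; k=2: 2304 + 0 + 16·8·6 = 3072.
Minimum: 2592 at k=1.

2592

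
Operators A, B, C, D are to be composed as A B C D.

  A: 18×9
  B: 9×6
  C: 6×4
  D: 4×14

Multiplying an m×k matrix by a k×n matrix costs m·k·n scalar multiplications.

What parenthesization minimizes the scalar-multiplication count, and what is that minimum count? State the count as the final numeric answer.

1872

Adjacent pairs: AB = 18·9·6 = 972; BC = 9·6·4 = 216; CD = 6·4·14 = 336.
Length 3: A..C: k=1: 0+216+18·9·4=864; k=2: 972+0+18·6·4=1404 → min 864 | B..D: k=2: 0+336+9·6·14=1092; k=3: 216+0+9·4·14=720 → min 720.
Length 4: A..D: k=1: 0+720+18·9·14=2988; k=2: 972+336+18·6·14=2820; k=3: 864+0+18·4·14=1872 → min 1872.
Optimal parenthesization: ((A (B C)) D) with cost 1872.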